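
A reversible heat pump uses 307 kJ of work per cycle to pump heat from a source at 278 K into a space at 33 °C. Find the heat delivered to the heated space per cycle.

Q_H ≈ 3340 kJ

T_H = 33 °C → 33 + 273.15 = 306.15 K.
The Carnot heat-pump COP is COP_HP = T_H/(T_H − T_C) = 306.15/28.15 = 10.8757.
Q_H = COP_HP · W = 10.8757 × 307 = 3340 kJ.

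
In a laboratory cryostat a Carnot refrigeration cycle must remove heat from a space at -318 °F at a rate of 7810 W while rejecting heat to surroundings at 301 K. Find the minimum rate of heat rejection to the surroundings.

T_C = -318 °F → (-318 − 32) × 5/9 = -194.44 °C = 78.71 K.
For a reversible cycle Q_H/Q_C = T_H/T_C, so Q_H = Q_C·T_H/T_C = 7810 × 301.00/78.71 = 29900 W.

Q̇_H ≈ 29900 W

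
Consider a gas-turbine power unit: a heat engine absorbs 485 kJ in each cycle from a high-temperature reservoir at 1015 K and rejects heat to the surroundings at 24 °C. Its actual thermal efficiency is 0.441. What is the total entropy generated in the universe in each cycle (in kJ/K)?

ΔS_univ ≈ 0.435 kJ/K

T_C = 24 °C → 24 + 273.15 = 297.15 K.
W = η·Q_H = 0.441 × 485 = 213.9 kJ, so Q_C = Q_H − W = 271.1 kJ.
Reservoir entropy changes: ΔS_H = −Q_H/T_H = −485/1015.00 = -0.4778 kJ/K and ΔS_C = +Q_C/T_C = 271.1/297.15 = 0.9124 kJ/K.
ΔS_univ = −Q_H/T_H + Q_C/T_C = 0.435 kJ/K (> 0, since η = 0.441 < η_Carnot = 0.707).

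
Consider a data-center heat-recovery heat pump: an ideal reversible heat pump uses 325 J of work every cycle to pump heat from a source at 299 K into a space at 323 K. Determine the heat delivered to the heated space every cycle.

The Carnot heat-pump COP is COP_HP = T_H/(T_H − T_C) = 323.00/24.00 = 13.4583.
Q_H = COP_HP · W = 13.4583 × 325 = 4370 J.

Q_H ≈ 4370 J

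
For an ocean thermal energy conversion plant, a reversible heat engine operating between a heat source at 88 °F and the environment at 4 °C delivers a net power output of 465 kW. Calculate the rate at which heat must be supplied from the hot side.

Q̇_H ≈ 5219 kW

T_H = 88 °F → (88 − 32) × 5/9 = 31.11 °C = 304.26 K.
T_C = 4 °C → 4 + 273.15 = 277.15 K.
Since the cycle is reversible, η = 1 − T_C/T_H = 1 − 277.15/304.26 = 0.0891.
Q_H = W/η = 465/0.0891 = 5219 kW.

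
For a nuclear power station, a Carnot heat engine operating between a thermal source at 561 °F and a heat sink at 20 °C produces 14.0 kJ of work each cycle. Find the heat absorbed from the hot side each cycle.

Q_H ≈ 29.0 kJ

T_H = 561 °F → (561 − 32) × 5/9 = 293.89 °C = 567.04 K.
T_C = 20 °C → 20 + 273.15 = 293.15 K.
For a reversible engine, η = 1 − T_C/T_H = 1 − 293.15/567.04 = 0.4830.
Q_H = W/η = 14.0/0.4830 = 29.0 kJ.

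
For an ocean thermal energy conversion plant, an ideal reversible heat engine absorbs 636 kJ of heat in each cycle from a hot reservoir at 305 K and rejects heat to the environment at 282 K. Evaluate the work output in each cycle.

Since the cycle is reversible, η = 1 − T_C/T_H = 1 − 282.00/305.00 = 0.0754.
W = η·Q_H = 0.0754 × 636 = 47.96 kJ.

W ≈ 47.96 kJ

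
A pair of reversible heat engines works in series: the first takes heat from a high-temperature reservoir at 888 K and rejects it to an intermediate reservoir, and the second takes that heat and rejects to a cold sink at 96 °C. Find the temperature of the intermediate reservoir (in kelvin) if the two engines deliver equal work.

T_C = 96 °C → 96 + 273.15 = 369.15 K.
For reversible stages Q_m = Q_H·(T_m/T_H). Setting W₁ = Q_H(1 − T_m/T_H) equal to W₂ = Q_m(1 − T_C/T_m) = Q_H·(T_m − T_C)/T_H gives T_H − T_m = T_m − T_C, so T_m = (T_H + T_C)/2 = (888.00 + 369.15)/2 = 629 K.

T_m ≈ 629 K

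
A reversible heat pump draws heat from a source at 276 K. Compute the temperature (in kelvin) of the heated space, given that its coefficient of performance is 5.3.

T_H ≈ 340 K

COP_HP = T_H/(T_H − T_C) ⇒ T_H = T_C·COP_HP/(COP_HP − 1) = 276.00 × 5.3/(5.3 − 1) = 340 K.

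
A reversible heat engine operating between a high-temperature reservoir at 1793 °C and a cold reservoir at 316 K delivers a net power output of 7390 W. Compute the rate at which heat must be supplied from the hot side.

Q̇_H ≈ 8724 W

T_H = 1793 °C → 1793 + 273.15 = 2066.15 K.
For a reversible engine, η = 1 − T_C/T_H = 1 − 316.00/2066.15 = 0.8471.
Q_H = W/η = 7390/0.8471 = 8724 W.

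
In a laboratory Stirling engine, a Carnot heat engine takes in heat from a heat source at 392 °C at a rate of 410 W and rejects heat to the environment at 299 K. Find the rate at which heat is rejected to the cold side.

Q̇_C ≈ 184 W

T_H = 392 °C → 392 + 273.15 = 665.15 K.
Carnot efficiency: η = 1 − T_C/T_H = 1 − 299.00/665.15 = 0.5505.
For a reversible cycle Q_C/Q_H = T_C/T_H, so Q_C = 410 × 299.00/665.15 = 184 W.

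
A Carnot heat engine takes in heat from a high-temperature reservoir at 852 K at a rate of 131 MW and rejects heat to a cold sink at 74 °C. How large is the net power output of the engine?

Ẇ ≈ 77.6 MW

T_C = 74 °C → 74 + 273.15 = 347.15 K.
Carnot efficiency: η = 1 − T_C/T_H = 1 − 347.15/852.00 = 0.5925.
W = η·Q_H = 0.5925 × 131 = 77.6 MW.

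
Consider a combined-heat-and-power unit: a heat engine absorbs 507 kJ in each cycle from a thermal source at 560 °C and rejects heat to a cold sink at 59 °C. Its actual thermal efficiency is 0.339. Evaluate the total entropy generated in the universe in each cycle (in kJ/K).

ΔS_univ ≈ 0.4004 kJ/K

T_H = 560 °C → 560 + 273.15 = 833.15 K.
T_C = 59 °C → 59 + 273.15 = 332.15 K.
W = η·Q_H = 0.339 × 507 = 171.9 kJ, so Q_C = Q_H − W = 335.1 kJ.
The hot reservoir loses entropy Q_H/T_H = 507/833.15 = 0.6085 kJ/K; the cold reservoir gains Q_C/T_C = 335.1/332.15 = 1.009 kJ/K.
ΔS_univ = −Q_H/T_H + Q_C/T_C = 0.4004 kJ/K (> 0, since η = 0.339 < η_Carnot = 0.601).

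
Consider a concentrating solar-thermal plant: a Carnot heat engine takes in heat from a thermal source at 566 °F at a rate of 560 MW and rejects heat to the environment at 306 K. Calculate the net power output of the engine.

T_H = 566 °F → (566 − 32) × 5/9 = 296.67 °C = 569.82 K.
For a reversible engine, η = 1 − T_C/T_H = 1 − 306.00/569.82 = 0.4630.
W = η·Q_H = 0.4630 × 560 = 259 MW.

Ẇ ≈ 259 MW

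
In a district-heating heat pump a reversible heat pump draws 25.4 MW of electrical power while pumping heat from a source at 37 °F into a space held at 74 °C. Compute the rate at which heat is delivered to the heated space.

T_H = 74 °C → 74 + 273.15 = 347.15 K.
T_C = 37 °F → (37 − 32) × 5/9 = 2.78 °C = 275.93 K.
The Carnot heat-pump COP is COP_HP = T_H/(T_H − T_C) = 347.15/71.22 = 4.8742.
Q_H = COP_HP · W = 4.8742 × 25.4 = 124 MW.

Q̇_H ≈ 124 MW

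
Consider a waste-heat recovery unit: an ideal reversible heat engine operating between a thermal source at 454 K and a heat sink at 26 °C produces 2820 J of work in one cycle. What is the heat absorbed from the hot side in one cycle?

T_C = 26 °C → 26 + 273.15 = 299.15 K.
Since the cycle is reversible, η = 1 − T_C/T_H = 1 − 299.15/454.00 = 0.3411.
Q_H = W/η = 2820/0.3411 = 8268 J.

Q_H ≈ 8268 J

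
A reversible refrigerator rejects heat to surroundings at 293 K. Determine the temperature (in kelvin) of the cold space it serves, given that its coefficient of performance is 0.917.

T_C ≈ 140 K

COP_R = T_C/(T_H − T_C) ⇒ T_C = T_H·COP_R/(1 + COP_R) = 293.00 × 0.917/(1 + 0.917) = 140 K.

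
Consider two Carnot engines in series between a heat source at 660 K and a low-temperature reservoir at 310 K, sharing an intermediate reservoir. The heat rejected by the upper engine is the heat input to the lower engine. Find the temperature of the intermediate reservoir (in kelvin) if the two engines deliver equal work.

For reversible stages Q_m = Q_H·(T_m/T_H). Setting W₁ = Q_H(1 − T_m/T_H) equal to W₂ = Q_m(1 − T_C/T_m) = Q_H·(T_m − T_C)/T_H gives T_H − T_m = T_m − T_C, so T_m = (T_H + T_C)/2 = (660.00 + 310.00)/2 = 485 K.

T_m ≈ 485 K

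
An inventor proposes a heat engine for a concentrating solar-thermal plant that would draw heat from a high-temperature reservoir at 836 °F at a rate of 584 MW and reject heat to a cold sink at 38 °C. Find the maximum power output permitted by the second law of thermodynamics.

Ẇ_max ≈ 332 MW

T_H = 836 °F → (836 − 32) × 5/9 = 446.67 °C = 719.82 K.
T_C = 38 °C → 38 + 273.15 = 311.15 K.
The upper bound on efficiency is η_max = 1 − T_C/T_H = 1 − 311.15/719.82 = 0.5677.
W_max = η_max · Q_H = 0.5677 × 584 = 332 MW.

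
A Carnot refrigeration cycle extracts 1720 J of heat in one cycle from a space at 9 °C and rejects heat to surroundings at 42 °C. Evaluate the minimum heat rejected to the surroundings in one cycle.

T_H = 42 °C → 42 + 273.15 = 315.15 K.
T_C = 9 °C → 9 + 273.15 = 282.15 K.
For a reversible cycle Q_H/Q_C = T_H/T_C, so Q_H = Q_C·T_H/T_C = 1720 × 315.15/282.15 = 1920 J.

Q_H ≈ 1920 J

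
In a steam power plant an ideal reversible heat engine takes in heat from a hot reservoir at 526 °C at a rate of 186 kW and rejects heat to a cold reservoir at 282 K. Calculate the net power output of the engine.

T_H = 526 °C → 526 + 273.15 = 799.15 K.
η_rev = 1 − T_C/T_H = 1 − 282.00/799.15 = 0.6471.
W = η·Q_H = 0.6471 × 186 = 120 kW.

Ẇ ≈ 120 kW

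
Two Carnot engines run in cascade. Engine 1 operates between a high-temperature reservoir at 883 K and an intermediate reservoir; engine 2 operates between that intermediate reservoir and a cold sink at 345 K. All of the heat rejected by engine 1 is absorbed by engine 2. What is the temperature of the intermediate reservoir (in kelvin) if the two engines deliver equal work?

T_m ≈ 614.0 K

For reversible stages Q_m = Q_H·(T_m/T_H). Setting W₁ = Q_H(1 − T_m/T_H) equal to W₂ = Q_m(1 − T_C/T_m) = Q_H·(T_m − T_C)/T_H gives T_H − T_m = T_m − T_C, so T_m = (T_H + T_C)/2 = (883.00 + 345.00)/2 = 614.0 K.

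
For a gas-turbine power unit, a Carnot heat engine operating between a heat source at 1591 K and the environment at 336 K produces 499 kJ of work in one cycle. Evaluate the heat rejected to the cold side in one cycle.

Q_C ≈ 134 kJ

For a reversible engine, η = 1 − T_C/T_H = 1 − 336.00/1591.00 = 0.7888.
Since Q_C/Q_H = T_C/T_H and Q_H = W/η, Q_C = W·T_C/(T_H − T_C) = 499 × 336.00/1255.00 = 134 kJ.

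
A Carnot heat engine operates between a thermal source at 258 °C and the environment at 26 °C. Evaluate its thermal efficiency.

η ≈ 0.4368

T_H = 258 °C → 258 + 273.15 = 531.15 K.
T_C = 26 °C → 26 + 273.15 = 299.15 K.
η_rev = 1 − T_C/T_H = 1 − 299.15/531.15 = 0.4368.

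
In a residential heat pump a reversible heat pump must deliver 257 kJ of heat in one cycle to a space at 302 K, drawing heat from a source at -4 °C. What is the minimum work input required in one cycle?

W_in ≈ 27.96 kJ

T_C = -4 °C → -4 + 273.15 = 269.15 K.
Reversible heating COP: COP_HP = T_H/(T_H − T_C) = 302.00/32.85 = 9.1933.
W = Q_H/COP_HP = 257/9.1933 = 27.96 kJ.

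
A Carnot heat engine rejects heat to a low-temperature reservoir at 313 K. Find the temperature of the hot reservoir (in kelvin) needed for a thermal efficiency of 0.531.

From η = 1 − T_C/T_H, solving for T_H gives T_H = T_C/(1 − η) = 313.00/(1 − 0.531) = 667 K.

T_H ≈ 667 K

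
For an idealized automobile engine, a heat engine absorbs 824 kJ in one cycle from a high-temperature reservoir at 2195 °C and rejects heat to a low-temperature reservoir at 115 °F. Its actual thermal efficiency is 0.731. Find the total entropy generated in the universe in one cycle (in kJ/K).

ΔS_univ ≈ 0.360 kJ/K

T_H = 2195 °C → 2195 + 273.15 = 2468.15 K.
T_C = 115 °F → (115 − 32) × 5/9 = 46.11 °C = 319.26 K.
W = η·Q_H = 0.731 × 824 = 602.3 kJ, so Q_C = Q_H − W = 221.7 kJ.
Entropy balance on the reservoirs: −Q_H/T_H = -0.3339 kJ/K, +Q_C/T_C = 0.6943 kJ/K.
ΔS_univ = −Q_H/T_H + Q_C/T_C = 0.360 kJ/K (> 0, since η = 0.731 < η_Carnot = 0.871).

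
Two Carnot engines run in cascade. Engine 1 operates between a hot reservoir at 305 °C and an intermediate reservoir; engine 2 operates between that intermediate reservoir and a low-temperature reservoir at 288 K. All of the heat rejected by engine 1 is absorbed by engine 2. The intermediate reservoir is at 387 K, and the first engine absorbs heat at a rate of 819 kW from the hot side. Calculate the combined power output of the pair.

T_H = 305 °C → 305 + 273.15 = 578.15 K.
Two reversible stages in series are equivalent to a single Carnot engine between T_H and T_C, so η_total = 1 − T_C/T_H = 1 − 288.00/578.15 = 0.5019.
W_total = η_total · Q_H = 0.5019 × 819 = 411 kW.

Ẇ_total ≈ 411 kW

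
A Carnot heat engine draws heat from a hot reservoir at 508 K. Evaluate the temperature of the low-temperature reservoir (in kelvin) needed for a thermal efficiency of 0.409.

T_C ≈ 300 K

From η = 1 − T_C/T_H, T_C = T_H·(1 − η) = 508.00 × (1 − 0.409) = 300 K.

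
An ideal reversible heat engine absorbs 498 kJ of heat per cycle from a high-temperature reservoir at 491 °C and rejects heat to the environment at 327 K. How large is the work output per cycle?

W ≈ 284.9 kJ

T_H = 491 °C → 491 + 273.15 = 764.15 K.
η_rev = 1 − T_C/T_H = 1 − 327.00/764.15 = 0.5721.
W = η·Q_H = 0.5721 × 498 = 284.9 kJ.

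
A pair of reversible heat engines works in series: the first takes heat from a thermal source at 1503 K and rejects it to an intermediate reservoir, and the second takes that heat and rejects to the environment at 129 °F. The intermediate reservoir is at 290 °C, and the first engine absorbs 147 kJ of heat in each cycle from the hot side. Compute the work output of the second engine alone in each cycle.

W₂ ≈ 23.09 kJ

T_C = 129 °F → (129 − 32) × 5/9 = 53.89 °C = 327.04 K.
T_m = 290 °C → 290 + 273.15 = 563.15 K.
Heat entering the second stage: Q_m = Q_H·(T_m/T_H) = 147 × 563.15/1503.00 = 55.08 kJ.
Second-stage efficiency η₂ = 1 − T_C/T_m = 1 − 327.04/563.15 = 0.4193, so W₂ = η₂·Q_m = 23.09 kJ.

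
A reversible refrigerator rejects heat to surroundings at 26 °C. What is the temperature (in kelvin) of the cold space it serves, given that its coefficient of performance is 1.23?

T_H = 26 °C → 26 + 273.15 = 299.15 K.
COP_R = T_C/(T_H − T_C) ⇒ T_C = T_H·COP_R/(1 + COP_R) = 299.15 × 1.23/(1 + 1.23) = 165 K.

T_C ≈ 165 K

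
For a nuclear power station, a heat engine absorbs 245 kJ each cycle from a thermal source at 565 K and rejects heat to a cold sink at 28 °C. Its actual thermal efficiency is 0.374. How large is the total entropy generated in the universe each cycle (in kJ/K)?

T_C = 28 °C → 28 + 273.15 = 301.15 K.
W = η·Q_H = 0.374 × 245 = 91.63 kJ, so Q_C = Q_H − W = 153.4 kJ.
Entropy balance on the reservoirs: −Q_H/T_H = -0.4336 kJ/K, +Q_C/T_C = 0.5093 kJ/K.
ΔS_univ = −Q_H/T_H + Q_C/T_C = 0.0757 kJ/K (> 0, since η = 0.374 < η_Carnot = 0.467).

ΔS_univ ≈ 0.0757 kJ/K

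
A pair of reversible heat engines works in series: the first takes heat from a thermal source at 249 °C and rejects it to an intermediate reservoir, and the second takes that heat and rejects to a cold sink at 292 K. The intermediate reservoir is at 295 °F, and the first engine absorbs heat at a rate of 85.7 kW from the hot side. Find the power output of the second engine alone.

Ẇ₂ ≈ 20.9 kW

T_H = 249 °C → 249 + 273.15 = 522.15 K.
T_m = 295 °F → (295 − 32) × 5/9 = 146.11 °C = 419.26 K.
Heat entering the second stage: Q_m = Q_H·(T_m/T_H) = 85.7 × 419.26/522.15 = 68.8 kW.
Second-stage efficiency η₂ = 1 − T_C/T_m = 1 − 292.00/419.26 = 0.3035, so W₂ = η₂·Q_m = 20.9 kW.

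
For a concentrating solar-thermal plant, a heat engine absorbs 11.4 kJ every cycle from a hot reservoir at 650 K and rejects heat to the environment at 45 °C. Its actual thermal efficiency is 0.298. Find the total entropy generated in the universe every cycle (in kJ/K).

ΔS_univ ≈ 0.00762 kJ/K

T_C = 45 °C → 45 + 273.15 = 318.15 K.
W = η·Q_H = 0.298 × 11.4 = 3.397 kJ, so Q_C = Q_H − W = 8.003 kJ.
Entropy balance on the reservoirs: −Q_H/T_H = -0.01754 kJ/K, +Q_C/T_C = 0.02515 kJ/K.
ΔS_univ = −Q_H/T_H + Q_C/T_C = 0.00762 kJ/K (> 0, since η = 0.298 < η_Carnot = 0.511).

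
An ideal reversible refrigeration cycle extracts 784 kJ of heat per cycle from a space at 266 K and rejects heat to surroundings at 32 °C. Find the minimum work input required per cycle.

T_H = 32 °C → 32 + 273.15 = 305.15 K.
COP_R = T_C/(T_H − T_C) = 266.00/39.15 = 6.7944.
W = Q_C/COP_R = 784/6.7944 = 115.4 kJ.

W_in ≈ 115.4 kJ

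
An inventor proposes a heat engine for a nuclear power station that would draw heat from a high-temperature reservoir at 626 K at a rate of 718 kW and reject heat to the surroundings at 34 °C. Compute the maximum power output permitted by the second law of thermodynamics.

Ẇ_max ≈ 365.7 kW

T_C = 34 °C → 34 + 273.15 = 307.15 K.
No engine can exceed the Carnot limit: η_max = 1 − T_C/T_H = 1 − 307.15/626.00 = 0.5093.
W_max = η_max · Q_H = 0.5093 × 718 = 365.7 kW.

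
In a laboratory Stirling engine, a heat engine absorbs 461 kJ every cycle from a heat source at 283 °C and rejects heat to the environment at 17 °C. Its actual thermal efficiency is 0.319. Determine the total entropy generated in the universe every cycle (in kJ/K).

T_H = 283 °C → 283 + 273.15 = 556.15 K.
T_C = 17 °C → 17 + 273.15 = 290.15 K.
W = η·Q_H = 0.319 × 461 = 147.1 kJ, so Q_C = Q_H − W = 313.9 kJ.
The hot reservoir loses entropy Q_H/T_H = 461/556.15 = 0.8289 kJ/K; the cold reservoir gains Q_C/T_C = 313.9/290.15 = 1.082 kJ/K.
ΔS_univ = −Q_H/T_H + Q_C/T_C = 0.2531 kJ/K (> 0, since η = 0.319 < η_Carnot = 0.478).

ΔS_univ ≈ 0.2531 kJ/K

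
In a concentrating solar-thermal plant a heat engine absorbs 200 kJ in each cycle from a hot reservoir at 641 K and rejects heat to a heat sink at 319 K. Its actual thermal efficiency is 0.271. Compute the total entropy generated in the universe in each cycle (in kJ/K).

W = η·Q_H = 0.271 × 200 = 54.20 kJ, so Q_C = Q_H − W = 145.8 kJ.
Entropy balance on the reservoirs: −Q_H/T_H = -0.3120 kJ/K, +Q_C/T_C = 0.4571 kJ/K.
ΔS_univ = −Q_H/T_H + Q_C/T_C = 0.1450 kJ/K (> 0, since η = 0.271 < η_Carnot = 0.502).

ΔS_univ ≈ 0.1450 kJ/K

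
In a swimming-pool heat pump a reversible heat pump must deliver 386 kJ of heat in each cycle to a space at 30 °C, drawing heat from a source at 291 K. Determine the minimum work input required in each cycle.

T_H = 30 °C → 30 + 273.15 = 303.15 K.
COP_HP = T_H/(T_H − T_C) = 303.15/12.15 = 24.9506.
W = Q_H/COP_HP = 386/24.9506 = 15.5 kJ.

W_in ≈ 15.5 kJ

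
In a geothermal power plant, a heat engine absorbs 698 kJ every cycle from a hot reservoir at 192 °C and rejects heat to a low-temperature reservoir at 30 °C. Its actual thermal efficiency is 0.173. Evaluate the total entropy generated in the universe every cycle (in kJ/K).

ΔS_univ ≈ 0.4036 kJ/K

T_H = 192 °C → 192 + 273.15 = 465.15 K.
T_C = 30 °C → 30 + 273.15 = 303.15 K.
W = η·Q_H = 0.173 × 698 = 120.8 kJ, so Q_C = Q_H − W = 577.2 kJ.
Reservoir entropy changes: ΔS_H = −Q_H/T_H = −698/465.15 = -1.501 kJ/K and ΔS_C = +Q_C/T_C = 577.2/303.15 = 1.904 kJ/K.
ΔS_univ = −Q_H/T_H + Q_C/T_C = 0.4036 kJ/K (> 0, since η = 0.173 < η_Carnot = 0.348).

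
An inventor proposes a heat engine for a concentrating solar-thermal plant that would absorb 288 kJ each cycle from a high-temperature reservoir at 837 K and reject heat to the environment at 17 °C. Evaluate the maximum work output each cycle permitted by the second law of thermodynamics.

T_C = 17 °C → 17 + 273.15 = 290.15 K.
By the Carnot theorem, η_max = 1 − T_C/T_H = 1 − 290.15/837.00 = 0.6533.
W_max = η_max · Q_H = 0.6533 × 288 = 188 kJ.

W_max ≈ 188 kJ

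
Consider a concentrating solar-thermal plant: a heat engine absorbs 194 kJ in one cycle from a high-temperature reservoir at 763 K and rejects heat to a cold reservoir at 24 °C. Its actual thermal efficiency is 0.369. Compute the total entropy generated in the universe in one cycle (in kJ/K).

T_C = 24 °C → 24 + 273.15 = 297.15 K.
W = η·Q_H = 0.369 × 194 = 71.59 kJ, so Q_C = Q_H − W = 122.4 kJ.
The hot reservoir loses entropy Q_H/T_H = 194/763.00 = 0.2543 kJ/K; the cold reservoir gains Q_C/T_C = 122.4/297.15 = 0.4120 kJ/K.
ΔS_univ = −Q_H/T_H + Q_C/T_C = 0.158 kJ/K (> 0, since η = 0.369 < η_Carnot = 0.611).

ΔS_univ ≈ 0.158 kJ/K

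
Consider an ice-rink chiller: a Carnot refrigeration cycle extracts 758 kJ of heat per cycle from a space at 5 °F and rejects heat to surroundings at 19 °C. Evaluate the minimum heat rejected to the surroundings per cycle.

T_H = 19 °C → 19 + 273.15 = 292.15 K.
T_C = 5 °F → (5 − 32) × 5/9 = -15.00 °C = 258.15 K.
For a reversible cycle Q_H/Q_C = T_H/T_C, so Q_H = Q_C·T_H/T_C = 758 × 292.15/258.15 = 858 kJ.

Q_H ≈ 858 kJ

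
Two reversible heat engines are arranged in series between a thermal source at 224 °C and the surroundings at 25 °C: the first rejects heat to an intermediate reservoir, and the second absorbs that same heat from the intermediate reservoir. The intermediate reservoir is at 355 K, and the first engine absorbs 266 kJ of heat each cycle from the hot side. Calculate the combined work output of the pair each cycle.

W_total ≈ 106 kJ

T_H = 224 °C → 224 + 273.15 = 497.15 K.
T_C = 25 °C → 25 + 273.15 = 298.15 K.
Two reversible stages in series are equivalent to a single Carnot engine between T_H and T_C, so η_total = 1 − T_C/T_H = 1 − 298.15/497.15 = 0.4003.
W_total = η_total · Q_H = 0.4003 × 266 = 106 kJ.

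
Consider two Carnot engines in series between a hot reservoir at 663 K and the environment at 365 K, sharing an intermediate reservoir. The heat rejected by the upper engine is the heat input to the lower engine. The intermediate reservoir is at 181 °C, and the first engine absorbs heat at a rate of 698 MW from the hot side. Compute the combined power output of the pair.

Ẇ_total ≈ 313.7 MW

Two reversible stages in series are equivalent to a single Carnot engine between T_H and T_C, so η_total = 1 − T_C/T_H = 1 − 365.00/663.00 = 0.4495.
W_total = η_total · Q_H = 0.4495 × 698 = 313.7 MW.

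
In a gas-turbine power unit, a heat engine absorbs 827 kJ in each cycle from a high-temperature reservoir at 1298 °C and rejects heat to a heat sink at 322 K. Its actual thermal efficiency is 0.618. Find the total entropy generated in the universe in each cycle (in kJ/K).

ΔS_univ ≈ 0.455 kJ/K

T_H = 1298 °C → 1298 + 273.15 = 1571.15 K.
W = η·Q_H = 0.618 × 827 = 511.1 kJ, so Q_C = Q_H − W = 315.9 kJ.
Entropy balance on the reservoirs: −Q_H/T_H = -0.5264 kJ/K, +Q_C/T_C = 0.9811 kJ/K.
ΔS_univ = −Q_H/T_H + Q_C/T_C = 0.455 kJ/K (> 0, since η = 0.618 < η_Carnot = 0.795).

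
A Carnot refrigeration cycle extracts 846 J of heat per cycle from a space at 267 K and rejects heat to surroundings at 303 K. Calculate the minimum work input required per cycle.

W_in ≈ 114 J

Carnot COP: COP_R = T_C/(T_H − T_C) = 267.00/36.00 = 7.4167.
W = Q_C/COP_R = 846/7.4167 = 114 J.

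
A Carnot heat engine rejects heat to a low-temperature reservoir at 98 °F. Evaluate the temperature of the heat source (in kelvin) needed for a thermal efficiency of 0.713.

T_H ≈ 1080 K

T_C = 98 °F → (98 − 32) × 5/9 = 36.67 °C = 309.82 K.
From η = 1 − T_C/T_H, solving for T_H gives T_H = T_C/(1 − η) = 309.82/(1 − 0.713) = 1080 K.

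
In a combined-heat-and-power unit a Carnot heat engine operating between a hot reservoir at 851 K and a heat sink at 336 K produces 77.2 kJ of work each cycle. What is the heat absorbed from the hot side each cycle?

Q_H ≈ 128 kJ

The Carnot efficiency is η = 1 − T_C/T_H = 1 − 336.00/851.00 = 0.6052.
Q_H = W/η = 77.2/0.6052 = 128 kJ.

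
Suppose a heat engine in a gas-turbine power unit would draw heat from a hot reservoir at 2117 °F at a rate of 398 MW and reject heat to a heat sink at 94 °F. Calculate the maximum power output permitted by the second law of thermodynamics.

T_H = 2117 °F → (2117 − 32) × 5/9 = 1158.33 °C = 1431.48 K.
T_C = 94 °F → (94 − 32) × 5/9 = 34.44 °C = 307.59 K.
The second-law ceiling is the Carnot efficiency, η_max = 1 − T_C/T_H = 1 − 307.59/1431.48 = 0.7851.
W_max = η_max · Q_H = 0.7851 × 398 = 312.5 MW.

Ẇ_max ≈ 312.5 MW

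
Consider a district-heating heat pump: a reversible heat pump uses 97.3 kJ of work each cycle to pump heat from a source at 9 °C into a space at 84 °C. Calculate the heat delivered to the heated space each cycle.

T_H = 84 °C → 84 + 273.15 = 357.15 K.
T_C = 9 °C → 9 + 273.15 = 282.15 K.
The Carnot heat-pump COP is COP_HP = T_H/(T_H − T_C) = 357.15/75.00 = 4.7620.
Q_H = COP_HP · W = 4.7620 × 97.3 = 463 kJ.

Q_H ≈ 463 kJ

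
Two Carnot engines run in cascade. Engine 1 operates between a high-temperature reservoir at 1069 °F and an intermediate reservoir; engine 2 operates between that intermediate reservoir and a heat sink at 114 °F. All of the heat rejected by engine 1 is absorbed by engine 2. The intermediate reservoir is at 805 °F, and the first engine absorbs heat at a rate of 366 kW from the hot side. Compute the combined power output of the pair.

Ẇ_total ≈ 229 kW

T_H = 1069 °F → (1069 − 32) × 5/9 = 576.11 °C = 849.26 K.
T_C = 114 °F → (114 − 32) × 5/9 = 45.56 °C = 318.71 K.
Two reversible stages in series are equivalent to a single Carnot engine between T_H and T_C, so η_total = 1 − T_C/T_H = 1 − 318.71/849.26 = 0.6247.
W_total = η_total · Q_H = 0.6247 × 366 = 229 kW.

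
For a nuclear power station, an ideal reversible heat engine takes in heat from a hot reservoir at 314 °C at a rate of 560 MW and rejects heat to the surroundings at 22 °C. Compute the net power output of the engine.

T_H = 314 °C → 314 + 273.15 = 587.15 K.
T_C = 22 °C → 22 + 273.15 = 295.15 K.
η_rev = 1 − T_C/T_H = 1 − 295.15/587.15 = 0.4973.
W = η·Q_H = 0.4973 × 560 = 278.5 MW.

Ẇ ≈ 278.5 MW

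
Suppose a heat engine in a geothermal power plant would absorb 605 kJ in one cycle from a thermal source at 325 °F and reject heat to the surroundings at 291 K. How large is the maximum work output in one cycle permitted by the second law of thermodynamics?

W_max ≈ 201.1 kJ

T_H = 325 °F → (325 − 32) × 5/9 = 162.78 °C = 435.93 K.
By the Carnot theorem, η_max = 1 − T_C/T_H = 1 − 291.00/435.93 = 0.3325.
W_max = η_max · Q_H = 0.3325 × 605 = 201.1 kJ.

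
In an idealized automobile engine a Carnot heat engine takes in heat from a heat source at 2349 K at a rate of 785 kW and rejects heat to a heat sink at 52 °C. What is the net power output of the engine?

Ẇ ≈ 676 kW

T_C = 52 °C → 52 + 273.15 = 325.15 K.
η_rev = 1 − T_C/T_H = 1 − 325.15/2349.00 = 0.8616.
W = η·Q_H = 0.8616 × 785 = 676 kW.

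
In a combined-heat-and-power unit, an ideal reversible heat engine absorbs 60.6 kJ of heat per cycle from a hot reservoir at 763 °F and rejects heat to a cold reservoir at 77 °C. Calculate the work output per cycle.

W ≈ 29.36 kJ

T_H = 763 °F → (763 − 32) × 5/9 = 406.11 °C = 679.26 K.
T_C = 77 °C → 77 + 273.15 = 350.15 K.
η_rev = 1 − T_C/T_H = 1 − 350.15/679.26 = 0.4845.
W = η·Q_H = 0.4845 × 60.6 = 29.36 kJ.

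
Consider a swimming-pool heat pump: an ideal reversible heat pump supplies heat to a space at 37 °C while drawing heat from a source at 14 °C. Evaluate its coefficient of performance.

COP_HP ≈ 13.5

T_H = 37 °C → 37 + 273.15 = 310.15 K.
T_C = 14 °C → 14 + 273.15 = 287.15 K.
For a reversible heat pump, COP_HP = T_H/(T_H − T_C) = 310.15/(310.15 − 287.15) = 13.5.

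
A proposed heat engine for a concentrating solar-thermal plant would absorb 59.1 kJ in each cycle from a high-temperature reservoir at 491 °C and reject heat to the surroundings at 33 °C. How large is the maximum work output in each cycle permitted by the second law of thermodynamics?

T_H = 491 °C → 491 + 273.15 = 764.15 K.
T_C = 33 °C → 33 + 273.15 = 306.15 K.
No engine can exceed the Carnot limit: η_max = 1 − T_C/T_H = 1 − 306.15/764.15 = 0.5994.
W_max = η_max · Q_H = 0.5994 × 59.1 = 35.42 kJ.

W_max ≈ 35.42 kJ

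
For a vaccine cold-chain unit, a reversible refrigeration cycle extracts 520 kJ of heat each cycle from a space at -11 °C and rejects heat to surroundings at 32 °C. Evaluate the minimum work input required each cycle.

W_in ≈ 85.3 kJ

T_H = 32 °C → 32 + 273.15 = 305.15 K.
T_C = -11 °C → -11 + 273.15 = 262.15 K.
COP_R = T_C/(T_H − T_C) = 262.15/43.00 = 6.0965.
W = Q_C/COP_R = 520/6.0965 = 85.3 kJ.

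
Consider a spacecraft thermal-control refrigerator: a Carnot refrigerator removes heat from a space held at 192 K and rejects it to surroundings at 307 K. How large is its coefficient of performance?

COP_R = T_C/(T_H − T_C) = 192.00/(307.00 − 192.00) = 1.67.

COP_R ≈ 1.67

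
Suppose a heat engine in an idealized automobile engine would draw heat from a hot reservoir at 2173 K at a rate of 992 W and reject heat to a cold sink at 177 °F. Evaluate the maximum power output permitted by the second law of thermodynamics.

T_C = 177 °F → (177 − 32) × 5/9 = 80.56 °C = 353.71 K.
The second-law ceiling is the Carnot efficiency, η_max = 1 − T_C/T_H = 1 − 353.71/2173.00 = 0.8372.
W_max = η_max · Q_H = 0.8372 × 992 = 831 W.

Ẇ_max ≈ 831 W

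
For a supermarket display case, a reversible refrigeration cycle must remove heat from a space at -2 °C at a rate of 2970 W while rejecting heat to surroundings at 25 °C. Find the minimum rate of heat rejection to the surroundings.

Q̇_H ≈ 3270 W

T_H = 25 °C → 25 + 273.15 = 298.15 K.
T_C = -2 °C → -2 + 273.15 = 271.15 K.
For a reversible cycle Q_H/Q_C = T_H/T_C, so Q_H = Q_C·T_H/T_C = 2970 × 298.15/271.15 = 3270 W.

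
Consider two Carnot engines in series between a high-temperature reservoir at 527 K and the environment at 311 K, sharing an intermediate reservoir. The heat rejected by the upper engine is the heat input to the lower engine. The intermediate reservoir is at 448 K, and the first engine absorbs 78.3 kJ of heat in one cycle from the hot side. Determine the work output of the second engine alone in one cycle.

Heat entering the second stage: Q_m = Q_H·(T_m/T_H) = 78.3 × 448.00/527.00 = 66.6 kJ.
Second-stage efficiency η₂ = 1 − T_C/T_m = 1 − 311.00/448.00 = 0.3058, so W₂ = η₂·Q_m = 20.4 kJ.

W₂ ≈ 20.4 kJ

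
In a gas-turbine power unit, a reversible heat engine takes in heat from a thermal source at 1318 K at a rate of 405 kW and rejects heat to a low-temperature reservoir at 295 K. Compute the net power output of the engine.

Ẇ ≈ 314.4 kW

Since the cycle is reversible, η = 1 − T_C/T_H = 1 − 295.00/1318.00 = 0.7762.
W = η·Q_H = 0.7762 × 405 = 314.4 kW.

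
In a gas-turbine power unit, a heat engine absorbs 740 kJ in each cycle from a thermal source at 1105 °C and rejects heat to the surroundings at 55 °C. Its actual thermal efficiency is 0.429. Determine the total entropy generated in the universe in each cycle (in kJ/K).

ΔS_univ ≈ 0.751 kJ/K

T_H = 1105 °C → 1105 + 273.15 = 1378.15 K.
T_C = 55 °C → 55 + 273.15 = 328.15 K.
W = η·Q_H = 0.429 × 740 = 317.5 kJ, so Q_C = Q_H − W = 422.5 kJ.
Reservoir entropy changes: ΔS_H = −Q_H/T_H = −740/1378.15 = -0.5370 kJ/K and ΔS_C = +Q_C/T_C = 422.5/328.15 = 1.288 kJ/K.
ΔS_univ = −Q_H/T_H + Q_C/T_C = 0.751 kJ/K (> 0, since η = 0.429 < η_Carnot = 0.762).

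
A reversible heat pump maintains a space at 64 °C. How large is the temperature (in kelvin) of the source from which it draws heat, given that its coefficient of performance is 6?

T_H = 64 °C → 64 + 273.15 = 337.15 K.
COP_HP = T_H/(T_H − T_C) ⇒ T_C = T_H·(COP_HP − 1)/COP_HP = 337.15 × (6 − 1)/6 = 281.0 K.

T_C ≈ 281.0 K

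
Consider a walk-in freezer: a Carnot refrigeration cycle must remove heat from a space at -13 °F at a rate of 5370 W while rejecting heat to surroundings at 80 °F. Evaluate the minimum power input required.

Ẇ_in ≈ 1118 W

T_H = 80 °F → (80 − 32) × 5/9 = 26.67 °C = 299.82 K.
T_C = -13 °F → (-13 − 32) × 5/9 = -25.00 °C = 248.15 K.
For a reversible refrigerator, COP_R = T_C/(T_H − T_C) = 248.15/51.67 = 4.8029.
W = Q_C/COP_R = 5370/4.8029 = 1118 W.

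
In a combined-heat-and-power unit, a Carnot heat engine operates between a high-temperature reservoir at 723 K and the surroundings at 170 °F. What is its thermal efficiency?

T_C = 170 °F → (170 − 32) × 5/9 = 76.67 °C = 349.82 K.
η_rev = 1 − T_C/T_H = 1 − 349.82/723.00 = 0.516.

η ≈ 0.516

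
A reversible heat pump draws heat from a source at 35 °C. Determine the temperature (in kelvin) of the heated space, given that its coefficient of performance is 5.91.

T_C = 35 °C → 35 + 273.15 = 308.15 K.
COP_HP = T_H/(T_H − T_C) ⇒ T_H = T_C·COP_HP/(COP_HP − 1) = 308.15 × 5.91/(5.91 − 1) = 370.9 K.

T_H ≈ 370.9 K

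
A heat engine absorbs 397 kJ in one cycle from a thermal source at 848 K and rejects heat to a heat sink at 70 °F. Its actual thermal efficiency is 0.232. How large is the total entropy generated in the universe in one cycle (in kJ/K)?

ΔS_univ ≈ 0.568 kJ/K

T_C = 70 °F → (70 − 32) × 5/9 = 21.11 °C = 294.26 K.
W = η·Q_H = 0.232 × 397 = 92.10 kJ, so Q_C = Q_H − W = 304.9 kJ.
The hot reservoir loses entropy Q_H/T_H = 397/848.00 = 0.4682 kJ/K; the cold reservoir gains Q_C/T_C = 304.9/294.26 = 1.036 kJ/K.
ΔS_univ = −Q_H/T_H + Q_C/T_C = 0.568 kJ/K (> 0, since η = 0.232 < η_Carnot = 0.653).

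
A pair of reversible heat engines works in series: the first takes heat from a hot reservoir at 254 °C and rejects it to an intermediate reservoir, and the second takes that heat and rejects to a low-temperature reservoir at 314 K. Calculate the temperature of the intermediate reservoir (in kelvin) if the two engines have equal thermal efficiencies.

T_m ≈ 406.8 K

T_H = 254 °C → 254 + 273.15 = 527.15 K.
Equal efficiencies require 1 − T_m/T_H = 1 − T_C/T_m, i.e. T_m/T_H = T_C/T_m, so T_m = √(T_H·T_C) = √(527.15 × 314.00) = 406.8 K.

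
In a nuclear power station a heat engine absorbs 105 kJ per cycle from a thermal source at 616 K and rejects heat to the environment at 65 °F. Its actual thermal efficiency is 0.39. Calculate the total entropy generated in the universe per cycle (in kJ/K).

ΔS_univ ≈ 0.04928 kJ/K

T_C = 65 °F → (65 − 32) × 5/9 = 18.33 °C = 291.48 K.
W = η·Q_H = 0.39 × 105 = 40.95 kJ, so Q_C = Q_H − W = 64.05 kJ.
Reservoir entropy changes: ΔS_H = −Q_H/T_H = −105/616.00 = -0.1705 kJ/K and ΔS_C = +Q_C/T_C = 64.05/291.48 = 0.2197 kJ/K.
ΔS_univ = −Q_H/T_H + Q_C/T_C = 0.04928 kJ/K (> 0, since η = 0.39 < η_Carnot = 0.527).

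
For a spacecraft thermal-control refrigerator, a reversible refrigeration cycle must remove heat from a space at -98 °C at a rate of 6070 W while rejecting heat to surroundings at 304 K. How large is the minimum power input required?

T_C = -98 °C → -98 + 273.15 = 175.15 K.
COP_R = T_C/(T_H − T_C) = 175.15/128.85 = 1.3593.
W = Q_C/COP_R = 6070/1.3593 = 4470 W.

Ẇ_in ≈ 4470 W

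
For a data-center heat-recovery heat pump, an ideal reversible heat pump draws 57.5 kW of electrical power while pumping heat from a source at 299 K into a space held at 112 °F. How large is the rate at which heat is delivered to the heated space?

T_H = 112 °F → (112 − 32) × 5/9 = 44.44 °C = 317.59 K.
COP_HP = T_H/(T_H − T_C) = 317.59/18.59 = 17.0801.
Q_H = COP_HP · W = 17.0801 × 57.5 = 982 kW.

Q̇_H ≈ 982 kW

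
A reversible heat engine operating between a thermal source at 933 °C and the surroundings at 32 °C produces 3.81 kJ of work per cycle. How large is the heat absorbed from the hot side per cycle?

T_H = 933 °C → 933 + 273.15 = 1206.15 K.
T_C = 32 °C → 32 + 273.15 = 305.15 K.
η_rev = 1 − T_C/T_H = 1 − 305.15/1206.15 = 0.7470.
Q_H = W/η = 3.81/0.7470 = 5.10 kJ.

Q_H ≈ 5.10 kJ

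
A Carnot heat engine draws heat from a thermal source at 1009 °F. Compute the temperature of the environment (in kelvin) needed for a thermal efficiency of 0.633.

T_H = 1009 °F → (1009 − 32) × 5/9 = 542.78 °C = 815.93 K.
From η = 1 − T_C/T_H, T_C = T_H·(1 − η) = 815.93 × (1 − 0.633) = 299 K.

T_C ≈ 299 K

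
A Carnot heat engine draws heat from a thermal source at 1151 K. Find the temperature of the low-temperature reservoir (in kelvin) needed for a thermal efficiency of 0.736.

T_C ≈ 304 K

From η = 1 − T_C/T_H, T_C = T_H·(1 − η) = 1151.00 × (1 − 0.736) = 304 K.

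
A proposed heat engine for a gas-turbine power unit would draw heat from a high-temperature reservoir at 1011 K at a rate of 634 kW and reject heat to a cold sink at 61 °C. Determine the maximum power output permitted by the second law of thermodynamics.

T_C = 61 °C → 61 + 273.15 = 334.15 K.
The second-law ceiling is the Carnot efficiency, η_max = 1 − T_C/T_H = 1 − 334.15/1011.00 = 0.6695.
W_max = η_max · Q_H = 0.6695 × 634 = 424.5 kW.

Ẇ_max ≈ 424.5 kW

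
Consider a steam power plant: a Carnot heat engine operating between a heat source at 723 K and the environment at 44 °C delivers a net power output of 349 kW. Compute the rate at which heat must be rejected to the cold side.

Q̇_C ≈ 273 kW

T_C = 44 °C → 44 + 273.15 = 317.15 K.
Since the cycle is reversible, η = 1 − T_C/T_H = 1 − 317.15/723.00 = 0.5613.
Since Q_C/Q_H = T_C/T_H and Q_H = W/η, Q_C = W·T_C/(T_H − T_C) = 349 × 317.15/405.85 = 273 kW.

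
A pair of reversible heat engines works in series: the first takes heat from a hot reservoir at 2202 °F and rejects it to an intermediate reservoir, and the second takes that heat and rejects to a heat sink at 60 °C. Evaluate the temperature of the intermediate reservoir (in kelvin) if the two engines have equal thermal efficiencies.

T_H = 2202 °F → (2202 − 32) × 5/9 = 1205.56 °C = 1478.71 K.
T_C = 60 °C → 60 + 273.15 = 333.15 K.
Equal efficiencies require 1 − T_m/T_H = 1 − T_C/T_m, i.e. T_m/T_H = T_C/T_m, so T_m = √(T_H·T_C) = √(1478.71 × 333.15) = 702 K.

T_m ≈ 702 K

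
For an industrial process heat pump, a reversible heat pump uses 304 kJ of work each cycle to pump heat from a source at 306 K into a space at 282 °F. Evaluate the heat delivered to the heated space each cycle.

T_H = 282 °F → (282 − 32) × 5/9 = 138.89 °C = 412.04 K.
The Carnot heat-pump COP is COP_HP = T_H/(T_H − T_C) = 412.04/106.04 = 3.8857.
Q_H = COP_HP · W = 3.8857 × 304 = 1180 kJ.

Q_H ≈ 1180 kJ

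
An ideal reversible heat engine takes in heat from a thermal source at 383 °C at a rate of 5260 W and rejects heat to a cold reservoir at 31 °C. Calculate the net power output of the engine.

T_H = 383 °C → 383 + 273.15 = 656.15 K.
T_C = 31 °C → 31 + 273.15 = 304.15 K.
The Carnot efficiency is η = 1 − T_C/T_H = 1 − 304.15/656.15 = 0.5365.
W = η·Q_H = 0.5365 × 5260 = 2820 W.

Ẇ ≈ 2820 W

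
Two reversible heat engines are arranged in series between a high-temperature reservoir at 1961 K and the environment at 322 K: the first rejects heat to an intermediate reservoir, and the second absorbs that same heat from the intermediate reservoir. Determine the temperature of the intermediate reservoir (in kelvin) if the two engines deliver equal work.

For reversible stages Q_m = Q_H·(T_m/T_H). Setting W₁ = Q_H(1 − T_m/T_H) equal to W₂ = Q_m(1 − T_C/T_m) = Q_H·(T_m − T_C)/T_H gives T_H − T_m = T_m − T_C, so T_m = (T_H + T_C)/2 = (1961.00 + 322.00)/2 = 1140 K.

T_m ≈ 1140 K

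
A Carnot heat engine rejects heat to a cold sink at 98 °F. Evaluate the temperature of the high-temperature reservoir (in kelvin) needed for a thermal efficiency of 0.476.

T_H ≈ 591 K

T_C = 98 °F → (98 − 32) × 5/9 = 36.67 °C = 309.82 K.
From η = 1 − T_C/T_H, solving for T_H gives T_H = T_C/(1 − η) = 309.82/(1 − 0.476) = 591 K.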